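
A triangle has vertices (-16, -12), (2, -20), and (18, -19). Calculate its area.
Using the coordinate formula: Area = (1/2)|x₁(y₂-y₃) + x₂(y₃-y₁) + x₃(y₁-y₂)|
Area = (1/2)|(-16)((-20)-(-19)) + 2((-19)-(-12)) + 18((-12)-(-20))|
Area = (1/2)|(-16)*(-1) + 2*(-7) + 18*8|
Area = (1/2)|16 + (-14) + 144|
Area = (1/2)*146 = 73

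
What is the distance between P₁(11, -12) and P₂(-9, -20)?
Using the distance formula: d = sqrt((x₂-x₁)² + (y₂-y₁)²)
dx = (-9) - 11 = -20
dy = (-20) - (-12) = -8
d = sqrt((-20)² + (-8)²) = sqrt(400 + 64) = sqrt(464) = 21.54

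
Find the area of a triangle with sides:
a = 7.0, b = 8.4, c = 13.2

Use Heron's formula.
s = (a+b+c)/2 = (7.0+8.4+13.2)/2 = 14.3
A = √(s(s-a)(s-b)(s-c)) = √(14.3·7.3·5.9·1.1)
A = √677.491 = 26.03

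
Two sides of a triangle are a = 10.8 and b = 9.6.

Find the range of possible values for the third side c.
By the triangle inequality: |a - b| < c < a + b
|10.8 - 9.6| < c < 10.8 + 9.6
1.2 < c < 20.4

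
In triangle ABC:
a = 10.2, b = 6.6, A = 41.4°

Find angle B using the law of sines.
sin(B)/b = sin(A)/a
sin(B) = b·sin(A)/a = 6.6·sin(41.4°)/10.2 = 0.427908
B = arcsin(0.427908) = 25.33°  (b ≤ a, so B ≤ A and the acute solution is unique)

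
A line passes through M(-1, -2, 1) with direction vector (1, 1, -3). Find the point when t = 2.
P(2) = (-1 + 1(2), -2 + 1(2), 1 + (-3)(2)) = (1, 0, -5)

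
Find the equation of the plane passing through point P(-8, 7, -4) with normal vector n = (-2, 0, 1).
d = n·P = (-2)(-8) + (0)(7) + (1)(-4) = 12
Plane: -2x + z = 12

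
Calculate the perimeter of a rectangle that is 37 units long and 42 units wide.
Perimeter = 2 * (length + width)
Perimeter = 2 * (37 + 42)
Perimeter = 2 * 79
Perimeter = 158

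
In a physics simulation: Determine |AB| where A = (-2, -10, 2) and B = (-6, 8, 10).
d = √[(-4)² + (18)² + (8)²] = √404 = 20.1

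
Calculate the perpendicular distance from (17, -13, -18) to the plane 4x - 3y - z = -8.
d = |4(17) + (-3)(-13) + (-1)(-18) - (-8)| / √(4² + (-3)² + (-1)²) = 133/√26 = 26.08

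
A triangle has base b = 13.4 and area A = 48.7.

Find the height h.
A = ½bh  →  h = 2A/b
h = 2·48.7/13.4 = 7.269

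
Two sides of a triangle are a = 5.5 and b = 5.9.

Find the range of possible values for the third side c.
By the triangle inequality: |a - b| < c < a + b
|5.5 - 5.9| < c < 5.5 + 5.9
0.4 < c < 11.4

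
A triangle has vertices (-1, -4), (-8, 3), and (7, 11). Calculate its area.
Using the coordinate formula: Area = (1/2)|x₁(y₂-y₃) + x₂(y₃-y₁) + x₃(y₁-y₂)|
Area = (1/2)|(-1)(3-11) + (-8)(11-(-4)) + 7((-4)-3)|
Area = (1/2)|(-1)*(-8) + (-8)*15 + 7*(-7)|
Area = (1/2)|8 + (-120) + (-49)|
Area = (1/2)*161 = 80.50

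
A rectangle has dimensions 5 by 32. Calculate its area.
Area = length * width
Area = 5 * 32
Area = 160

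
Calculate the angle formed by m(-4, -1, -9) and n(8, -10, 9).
m·n = -103, |m|² = 98, |n|² = 245
cos θ = -103/√24010 ≈ -0.6647
θ ≈ 131.7°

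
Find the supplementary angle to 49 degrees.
Supplementary angles sum to 180 degrees.
Other angle = 180 - 49
Other angle = 131 degrees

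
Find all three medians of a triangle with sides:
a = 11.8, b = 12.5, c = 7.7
Using m_x = ½√(2y² + 2z² - x²):
m_a = ½√(2·12.5² + 2·7.7² - 11.8²) = ½√291.84 = 8.542
m_b = ½√(2·11.8² + 2·7.7² - 12.5²) = ½√240.81 = 7.759
m_c = ½√(2·11.8² + 2·12.5² - 7.7²) = ½√531.69 = 11.53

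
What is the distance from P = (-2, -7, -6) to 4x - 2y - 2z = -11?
d = |4(-2) + (-2)(-7) + (-2)(-6) - (-11)| / √(4² + (-2)² + (-2)²) = 29/√24 = 5.92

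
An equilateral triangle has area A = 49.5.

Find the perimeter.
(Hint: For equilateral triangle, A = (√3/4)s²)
A = (√3/4)s²  →  s² = 4A/√3 = 4·49.5/√3 = 114.315
s = 10.6918
Perimeter = 3s = 32.08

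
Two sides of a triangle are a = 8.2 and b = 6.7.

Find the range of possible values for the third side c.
By the triangle inequality: |a - b| < c < a + b
|8.2 - 6.7| < c < 8.2 + 6.7
1.5 < c < 14.9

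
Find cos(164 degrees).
cos(164 degrees) = -0.9613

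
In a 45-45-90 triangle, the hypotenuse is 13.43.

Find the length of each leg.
In a 45-45-90 triangle, hypotenuse = leg·√2  →  leg = hypotenuse/√2
leg = 13.43/√2 = 9.496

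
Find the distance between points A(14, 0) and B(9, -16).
Using the distance formula: d = sqrt((x₂-x₁)² + (y₂-y₁)²)
dx = 9 - 14 = -5
dy = (-16) - 0 = -16
d = sqrt((-5)² + (-16)²) = sqrt(25 + 256) = sqrt(281) = 16.76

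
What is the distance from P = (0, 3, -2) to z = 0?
d = |0(0) + 0(3) + 1(-2) - (0)| / √(0² + 0² + 1²) = 2/√1 = 2.0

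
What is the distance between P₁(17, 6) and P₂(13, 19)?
Using the distance formula: d = sqrt((x₂-x₁)² + (y₂-y₁)²)
dx = 13 - 17 = -4
dy = 19 - 6 = 13
d = sqrt((-4)² + 13²) = sqrt(16 + 169) = sqrt(185) = 13.60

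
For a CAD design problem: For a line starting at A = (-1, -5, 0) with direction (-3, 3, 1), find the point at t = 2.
P(2) = (-1 + (-3)(2), -5 + 3(2), 0 + 1(2)) = (-7, 1, 2)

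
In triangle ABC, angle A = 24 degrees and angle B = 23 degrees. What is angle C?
Sum of angles in a triangle = 180 degrees
Third angle = 180 - 24 - 23
Third angle = 133 degrees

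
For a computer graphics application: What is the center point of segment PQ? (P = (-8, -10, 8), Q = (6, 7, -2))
Midpoint = ((-8+6)/2, (-10+7)/2, (8-2)/2) = (-1, -1.5, 3)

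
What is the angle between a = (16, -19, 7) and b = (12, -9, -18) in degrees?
a·b = 237, |a|² = 666, |b|² = 549
cos θ = 237/√365634 ≈ 0.3919
θ ≈ 66.92°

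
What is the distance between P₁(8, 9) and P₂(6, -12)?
Using the distance formula: d = sqrt((x₂-x₁)² + (y₂-y₁)²)
dx = 6 - 8 = -2
dy = (-12) - 9 = -21
d = sqrt((-2)² + (-21)²) = sqrt(4 + 441) = sqrt(445) = 21.10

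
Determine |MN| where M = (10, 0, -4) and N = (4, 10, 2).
d = √[(-6)² + (10)² + (6)²] = √172 = 13.11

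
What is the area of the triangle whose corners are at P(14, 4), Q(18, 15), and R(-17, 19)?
Using the coordinate formula: Area = (1/2)|x₁(y₂-y₃) + x₂(y₃-y₁) + x₃(y₁-y₂)|
Area = (1/2)|14(15-19) + 18(19-4) + (-17)(4-15)|
Area = (1/2)|14*(-4) + 18*15 + (-17)*(-11)|
Area = (1/2)|(-56) + 270 + 187|
Area = (1/2)*401 = 200.50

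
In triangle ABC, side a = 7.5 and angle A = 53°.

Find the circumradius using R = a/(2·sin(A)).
R = a/(2·sin(A)) = 7.5/(2·sin(53°))
R = 7.5/(2·0.798636) = 7.5/1.597271 = 4.696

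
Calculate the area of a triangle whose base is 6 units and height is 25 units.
Area = (1/2) * base * height
Area = (1/2) * 6 * 25
Area = 75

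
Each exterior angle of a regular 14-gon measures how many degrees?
Exterior angle of a regular n-gon = 360/n
Exterior angle = 360/14
Exterior angle = 25.71 degrees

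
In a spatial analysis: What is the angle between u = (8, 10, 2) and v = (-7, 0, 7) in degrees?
u·v = -42, |u|² = 168, |v|² = 98
cos θ = -42/√16464 ≈ -0.3273
θ ≈ 109.1°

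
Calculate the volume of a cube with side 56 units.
Volume = s³
Volume = 56³
Volume = 175616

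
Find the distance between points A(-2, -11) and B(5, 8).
Using the distance formula: d = sqrt((x₂-x₁)² + (y₂-y₁)²)
dx = 5 - (-2) = 7
dy = 8 - (-11) = 19
d = sqrt(7² + 19²) = sqrt(49 + 361) = sqrt(410) = 20.25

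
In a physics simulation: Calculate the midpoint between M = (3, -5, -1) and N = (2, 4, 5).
Midpoint = ((3+2)/2, (-5+4)/2, (-1+5)/2) = (2.5, -0.5, 2)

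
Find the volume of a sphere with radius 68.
Volume = (4/3) * pi * r³
Volume = (4/3) * pi * 68³
Volume = (4/3) * pi * 314432
Volume = 1317089.68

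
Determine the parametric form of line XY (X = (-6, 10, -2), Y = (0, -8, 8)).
Direction vector d = Y - X = (6, -18, 10)
x = -6 + 6t, y = 10 - 18t, z = -2 + 10t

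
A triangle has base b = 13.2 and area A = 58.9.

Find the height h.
A = ½bh  →  h = 2A/b
h = 2·58.9/13.2 = 8.924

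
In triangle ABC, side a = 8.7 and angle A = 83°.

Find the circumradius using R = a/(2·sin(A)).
R = a/(2·sin(A)) = 8.7/(2·sin(83°))
R = 8.7/(2·0.992546) = 8.7/1.985092 = 4.383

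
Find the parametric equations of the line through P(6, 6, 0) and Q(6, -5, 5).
Direction vector d = Q - P = (0, -11, 5)
x = 6, y = 6 - 11t, z = 0 + 5t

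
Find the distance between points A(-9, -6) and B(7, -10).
Using the distance formula: d = sqrt((x₂-x₁)² + (y₂-y₁)²)
dx = 7 - (-9) = 16
dy = (-10) - (-6) = -4
d = sqrt(16² + (-4)²) = sqrt(256 + 16) = sqrt(272) = 16.49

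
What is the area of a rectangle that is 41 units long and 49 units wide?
Area = length * width
Area = 41 * 49
Area = 2009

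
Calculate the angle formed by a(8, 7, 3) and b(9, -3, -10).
a·b = 21, |a|² = 122, |b|² = 190
cos θ = 21/√23180 ≈ 0.1379
θ ≈ 82.07°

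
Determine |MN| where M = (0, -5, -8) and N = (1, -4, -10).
d = √[(1)² + (1)² + (-2)²] = √6 = 2.449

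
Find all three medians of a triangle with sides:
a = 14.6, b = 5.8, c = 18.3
Using m_x = ½√(2y² + 2z² - x²):
m_a = ½√(2·5.8² + 2·18.3² - 14.6²) = ½√523.9 = 11.44
m_b = ½√(2·14.6² + 2·18.3² - 5.8²) = ½√1062.46 = 16.3
m_c = ½√(2·14.6² + 2·5.8² - 18.3²) = ½√158.71 = 6.299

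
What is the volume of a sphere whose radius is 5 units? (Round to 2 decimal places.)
Volume = (4/3) * pi * r³
Volume = (4/3) * pi * 5³
Volume = (4/3) * pi * 125
Volume = 523.60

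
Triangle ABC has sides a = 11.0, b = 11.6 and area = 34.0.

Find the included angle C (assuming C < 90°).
Area = ½ab·sin(C)  →  sin(C) = 2·Area/(ab)
sin(C) = 2·34.0/(11.0·11.6) = 0.532915
C = arcsin(0.532915) = 32.2°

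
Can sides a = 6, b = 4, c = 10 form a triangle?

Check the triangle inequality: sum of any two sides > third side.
No: 6 + 4 = 10 is not > 10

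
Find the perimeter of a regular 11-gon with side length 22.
Perimeter = number of sides * side length
Perimeter = 11 * 22
Perimeter = 242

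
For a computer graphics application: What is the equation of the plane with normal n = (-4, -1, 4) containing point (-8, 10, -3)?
d = n·P = (-4)(-8) + (-1)(10) + (4)(-3) = 10
Plane: -4x - y + 4z = 10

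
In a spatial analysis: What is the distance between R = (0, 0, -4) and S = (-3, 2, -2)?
d = √[(-3)² + (2)² + (2)²] = √17 = 4.123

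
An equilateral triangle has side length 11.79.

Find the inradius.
For an equilateral triangle, r = s/(2√3) where s is the side.
r = 11.79/(2√3) = 11.79/3.464102 = 3.403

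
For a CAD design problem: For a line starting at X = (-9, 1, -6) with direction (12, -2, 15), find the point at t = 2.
P(2) = (-9 + 12(2), 1 + (-2)(2), -6 + 15(2)) = (15, -3, 24)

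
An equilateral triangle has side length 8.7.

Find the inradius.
For an equilateral triangle, r = s/(2√3) where s is the side.
r = 8.7/(2√3) = 8.7/3.464102 = 2.511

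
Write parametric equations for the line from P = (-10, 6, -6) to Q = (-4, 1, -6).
Direction vector d = Q - P = (6, -5, 0)
x = -10 + 6t, y = 6 - 5t, z = -6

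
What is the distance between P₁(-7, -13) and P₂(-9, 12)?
Using the distance formula: d = sqrt((x₂-x₁)² + (y₂-y₁)²)
dx = (-9) - (-7) = -2
dy = 12 - (-13) = 25
d = sqrt((-2)² + 25²) = sqrt(4 + 625) = sqrt(629) = 25.08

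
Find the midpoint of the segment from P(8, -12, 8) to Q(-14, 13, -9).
Midpoint = ((8-14)/2, (-12+13)/2, (8-9)/2) = (-3, 0.5, -0.5)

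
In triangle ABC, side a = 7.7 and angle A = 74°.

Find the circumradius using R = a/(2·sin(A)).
R = a/(2·sin(A)) = 7.7/(2·sin(74°))
R = 7.7/(2·0.961262) = 7.7/1.922523 = 4.005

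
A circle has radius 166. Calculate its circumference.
Circumference = 2 * pi * r
Circumference = 2 * pi * 166
Circumference = 1043.01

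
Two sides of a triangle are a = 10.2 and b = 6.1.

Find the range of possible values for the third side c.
By the triangle inequality: |a - b| < c < a + b
|10.2 - 6.1| < c < 10.2 + 6.1
4.1 < c < 16.3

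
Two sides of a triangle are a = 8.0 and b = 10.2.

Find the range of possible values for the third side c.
By the triangle inequality: |a - b| < c < a + b
|8.0 - 10.2| < c < 8.0 + 10.2
2.2 < c < 18.2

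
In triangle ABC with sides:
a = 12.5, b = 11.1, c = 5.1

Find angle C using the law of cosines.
cos(C) = (a² + b² - c²)/(2ab)
cos(C) = (12.5² + 11.1² - 5.1²)/(2·12.5·11.1) = 253.45/277.5 = 0.913333
C = arccos(0.913333) = 24.03°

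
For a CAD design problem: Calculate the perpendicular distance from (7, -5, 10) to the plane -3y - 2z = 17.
d = |0(7) + (-3)(-5) + (-2)(10) - (17)| / √(0² + (-3)² + (-2)²) = 22/√13 = 6.102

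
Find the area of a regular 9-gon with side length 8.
For a regular 9-gon with side length s = 8:
Apothem a = s / (2*tan(pi/9)) = 8 / (2*tan(pi/9)) ≈ 10.9899
Perimeter P = 9 * 8 = 72
Area = (1/2) * P * a = (1/2) * 72 * 10.9899 = 395.64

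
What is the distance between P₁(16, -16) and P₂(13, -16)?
Using the distance formula: d = sqrt((x₂-x₁)² + (y₂-y₁)²)
dx = 13 - 16 = -3
dy = (-16) - (-16) = 0
d = sqrt((-3)² + 0²) = sqrt(9 + 0) = sqrt(9) = 3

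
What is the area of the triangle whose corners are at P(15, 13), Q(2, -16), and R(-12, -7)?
Using the coordinate formula: Area = (1/2)|x₁(y₂-y₃) + x₂(y₃-y₁) + x₃(y₁-y₂)|
Area = (1/2)|15((-16)-(-7)) + 2((-7)-13) + (-12)(13-(-16))|
Area = (1/2)|15*(-9) + 2*(-20) + (-12)*29|
Area = (1/2)|(-135) + (-40) + (-348)|
Area = (1/2)*523 = 261.50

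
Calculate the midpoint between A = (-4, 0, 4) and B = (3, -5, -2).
Midpoint = ((-4+3)/2, (0-5)/2, (4-2)/2) = (-0.5, -2.5, 1)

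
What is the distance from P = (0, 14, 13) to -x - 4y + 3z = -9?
d = |(-1)(0) + (-4)(14) + 3(13) - (-9)| / √((-1)² + (-4)² + 3²) = 8/√26 = 1.569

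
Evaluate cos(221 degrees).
cos(221 degrees) = -0.7547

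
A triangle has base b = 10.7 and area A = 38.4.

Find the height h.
A = ½bh  →  h = 2A/b
h = 2·38.4/10.7 = 7.178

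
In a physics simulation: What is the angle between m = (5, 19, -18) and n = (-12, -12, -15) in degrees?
m·n = -18, |m|² = 710, |n|² = 513
cos θ = -18/√364230 ≈ -0.02983
θ ≈ 91.71°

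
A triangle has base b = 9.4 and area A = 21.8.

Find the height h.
A = ½bh  →  h = 2A/b
h = 2·21.8/9.4 = 4.638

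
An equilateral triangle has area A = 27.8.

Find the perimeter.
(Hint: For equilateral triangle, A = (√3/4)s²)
A = (√3/4)s²  →  s² = 4A/√3 = 4·27.8/√3 = 64.2013
s = 8.01257
Perimeter = 3s = 24.04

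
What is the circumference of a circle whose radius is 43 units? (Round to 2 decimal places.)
Circumference = 2 * pi * r
Circumference = 2 * pi * 43
Circumference = 270.18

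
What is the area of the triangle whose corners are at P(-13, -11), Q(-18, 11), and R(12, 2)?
Using the coordinate formula: Area = (1/2)|x₁(y₂-y₃) + x₂(y₃-y₁) + x₃(y₁-y₂)|
Area = (1/2)|(-13)(11-2) + (-18)(2-(-11)) + 12((-11)-11)|
Area = (1/2)|(-13)*9 + (-18)*13 + 12*(-22)|
Area = (1/2)|(-117) + (-234) + (-264)|
Area = (1/2)*615 = 307.50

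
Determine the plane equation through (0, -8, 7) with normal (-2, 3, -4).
d = n·P = (-2)(0) + (3)(-8) + (-4)(7) = -52
Plane: -2x + 3y - 4z = -52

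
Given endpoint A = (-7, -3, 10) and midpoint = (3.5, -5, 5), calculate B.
B = (2×3.5 - (-7), 2×(-5) - (-3), 2×5 - 10) = (14, -7, 0)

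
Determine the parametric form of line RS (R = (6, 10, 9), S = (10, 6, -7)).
Direction vector d = S - R = (4, -4, -16)
x = 6 + 4t, y = 10 - 4t, z = 9 - 16t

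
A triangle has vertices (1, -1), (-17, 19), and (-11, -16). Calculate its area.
Using the coordinate formula: Area = (1/2)|x₁(y₂-y₃) + x₂(y₃-y₁) + x₃(y₁-y₂)|
Area = (1/2)|1(19-(-16)) + (-17)((-16)-(-1)) + (-11)((-1)-19)|
Area = (1/2)|1*35 + (-17)*(-15) + (-11)*(-20)|
Area = (1/2)|35 + 255 + 220|
Area = (1/2)*510 = 255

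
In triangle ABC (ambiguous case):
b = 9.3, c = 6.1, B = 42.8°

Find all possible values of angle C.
sin(C)/c = sin(B)/b  →  sin(C) = c·sin(B)/b = 6.1·sin(42.8°)/9.3 = 0.445655
C₁ = arcsin(0.445655) = 26.47°,  C₂ = 180° - C₁ = 153.53°
Check C₂: A = 180° - 42.8° - 153.53° = -16.33° ≤ 0, rejected
C = 26.47° (one solution)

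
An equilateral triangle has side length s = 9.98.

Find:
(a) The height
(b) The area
(a) Height h = s·√3/2 = 9.98·√3/2 = 8.643
(b) Area = (√3/4)·s² = (√3/4)·9.98² = (√3/4)·99.6004 = 43.13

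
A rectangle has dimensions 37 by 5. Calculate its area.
Area = length * width
Area = 37 * 5
Area = 185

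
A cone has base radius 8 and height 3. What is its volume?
Volume = (1/3) * pi * r² * h
Volume = (1/3) * pi * 8² * 3
Volume = (1/3) * pi * 64 * 3
Volume = (1/3) * pi * 192
Volume = 201.06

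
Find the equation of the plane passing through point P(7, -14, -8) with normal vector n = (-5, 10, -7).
d = n·P = (-5)(7) + (10)(-14) + (-7)(-8) = -119
Plane: -5x + 10y - 7z = -119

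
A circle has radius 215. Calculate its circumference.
Circumference = 2 * pi * r
Circumference = 2 * pi * 215
Circumference = 1350.88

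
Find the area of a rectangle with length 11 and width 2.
Area = length * width
Area = 11 * 2
Area = 22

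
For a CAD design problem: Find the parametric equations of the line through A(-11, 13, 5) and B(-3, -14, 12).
Direction vector d = B - A = (8, -27, 7)
x = -11 + 8t, y = 13 - 27t, z = 5 + 7t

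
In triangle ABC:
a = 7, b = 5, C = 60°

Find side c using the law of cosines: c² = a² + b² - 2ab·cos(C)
c² = 7² + 5² - 2·7·5·cos(60°)
c² = 49 + 25 - 70·0.5000 = 39
c = √39 = 6.245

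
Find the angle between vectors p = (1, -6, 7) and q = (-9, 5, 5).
p·q = -4, |p|² = 86, |q|² = 131
cos θ = -4/√11266 ≈ -0.03769
θ ≈ 92.16°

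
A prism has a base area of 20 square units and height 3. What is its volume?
Volume = base area * height
Volume = 20 * 3
Volume = 60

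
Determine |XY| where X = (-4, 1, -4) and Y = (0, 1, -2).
d = √[(4)² + (0)² + (2)²] = √20 = 4.472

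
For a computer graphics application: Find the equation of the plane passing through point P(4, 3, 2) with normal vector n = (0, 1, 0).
d = n·P = (0)(4) + (1)(3) + (0)(2) = 3
Plane: y = 3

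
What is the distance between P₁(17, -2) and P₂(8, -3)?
Using the distance formula: d = sqrt((x₂-x₁)² + (y₂-y₁)²)
dx = 8 - 17 = -9
dy = (-3) - (-2) = -1
d = sqrt((-9)² + (-1)²) = sqrt(81 + 1) = sqrt(82) = 9.06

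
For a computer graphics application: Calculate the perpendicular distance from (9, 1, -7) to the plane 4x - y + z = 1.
d = |4(9) + (-1)(1) + 1(-7) - (1)| / √(4² + (-1)² + 1²) = 27/√18 = 6.364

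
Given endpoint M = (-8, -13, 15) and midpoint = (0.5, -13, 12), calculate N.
N = (2×0.5 - (-8), 2×(-13) - (-13), 2×12 - 15) = (9, -13, 9)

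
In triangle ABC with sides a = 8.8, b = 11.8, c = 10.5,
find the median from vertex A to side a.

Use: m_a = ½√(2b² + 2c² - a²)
m_a = ½√(2·11.8² + 2·10.5² - 8.8²)
m_a = ½√(278.48 + 220.5 - 77.44) = ½√421.54 = 10.27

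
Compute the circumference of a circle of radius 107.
Circumference = 2 * pi * r
Circumference = 2 * pi * 107
Circumference = 672.30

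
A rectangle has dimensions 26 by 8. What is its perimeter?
Perimeter = 2 * (length + width)
Perimeter = 2 * (26 + 8)
Perimeter = 2 * 34
Perimeter = 68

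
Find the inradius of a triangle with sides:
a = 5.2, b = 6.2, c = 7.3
s = (a+b+c)/2 = (5.2+6.2+7.3)/2 = 9.35
Area = √(s(s-a)(s-b)(s-c)) = √(9.35·4.15·3.15·2.05) = 15.8293
r = Area/s = 15.8293/9.35 = 1.693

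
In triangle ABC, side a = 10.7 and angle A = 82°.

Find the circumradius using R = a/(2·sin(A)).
R = a/(2·sin(A)) = 10.7/(2·sin(82°))
R = 10.7/(2·0.990268) = 10.7/1.980536 = 5.403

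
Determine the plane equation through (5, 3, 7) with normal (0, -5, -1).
d = n·P = (0)(5) + (-5)(3) + (-1)(7) = -22
Plane: -5y - z = -22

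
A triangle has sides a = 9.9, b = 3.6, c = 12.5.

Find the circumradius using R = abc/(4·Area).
s = (a+b+c)/2 = 13
Area = √(s(s-a)(s-b)(s-c)) = √(13·3.1·9.4·0.5) = 13.7626
R = abc/(4·Area) = (9.9·3.6·12.5)/(4·13.7626) = 445.5/55.0504 = 8.093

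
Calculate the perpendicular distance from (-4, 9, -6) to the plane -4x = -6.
d = |(-4)(-4) + 0(9) + 0(-6) - (-6)| / √((-4)² + 0² + 0²) = 22/√16 = 5.5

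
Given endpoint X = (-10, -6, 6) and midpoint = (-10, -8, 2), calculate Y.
Y = (2×(-10) - (-10), 2×(-8) - (-6), 2×2 - 6) = (-10, -10, -2)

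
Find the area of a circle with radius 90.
Area = pi * r²
Area = pi * 90²
Area = pi * 8100
Area = 25446.90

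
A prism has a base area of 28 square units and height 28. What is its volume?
Volume = base area * height
Volume = 28 * 28
Volume = 784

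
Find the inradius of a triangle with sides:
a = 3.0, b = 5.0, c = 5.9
s = (a+b+c)/2 = (3.0+5.0+5.9)/2 = 6.95
Area = √(s(s-a)(s-b)(s-c)) = √(6.95·3.95·1.95·1.05) = 7.49727
r = Area/s = 7.49727/6.95 = 1.079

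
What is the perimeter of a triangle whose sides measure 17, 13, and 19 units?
Perimeter = sum of all sides
Perimeter = 17 + 13 + 19
Perimeter = 49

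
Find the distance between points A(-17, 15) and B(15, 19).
Using the distance formula: d = sqrt((x₂-x₁)² + (y₂-y₁)²)
dx = 15 - (-17) = 32
dy = 19 - 15 = 4
d = sqrt(32² + 4²) = sqrt(1024 + 16) = sqrt(1040) = 32.25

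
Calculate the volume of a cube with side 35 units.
Volume = s³
Volume = 35³
Volume = 42875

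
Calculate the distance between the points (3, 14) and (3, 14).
Using the distance formula: d = sqrt((x₂-x₁)² + (y₂-y₁)²)
dx = 3 - 3 = 0
dy = 14 - 14 = 0
d = sqrt(0² + 0²) = sqrt(0 + 0) = sqrt(0) = 0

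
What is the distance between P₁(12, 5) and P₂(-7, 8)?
Using the distance formula: d = sqrt((x₂-x₁)² + (y₂-y₁)²)
dx = (-7) - 12 = -19
dy = 8 - 5 = 3
d = sqrt((-19)² + 3²) = sqrt(361 + 9) = sqrt(370) = 19.24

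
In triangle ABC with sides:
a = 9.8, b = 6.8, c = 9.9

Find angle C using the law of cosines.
cos(C) = (a² + b² - c²)/(2ab)
cos(C) = (9.8² + 6.8² - 9.9²)/(2·9.8·6.8) = 44.27/133.28 = 0.332158
C = arccos(0.332158) = 70.6°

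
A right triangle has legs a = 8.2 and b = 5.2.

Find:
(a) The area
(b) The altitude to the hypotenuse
(a) Area = ½ab = ½·8.2·5.2 = 21.32
(b) Hypotenuse c = √(8.2² + 5.2²) = √94.28 = 9.70979
    Area = ½·c·h_c  →  h_c = 2·Area/c = 2·21.32/9.70979 = 4.391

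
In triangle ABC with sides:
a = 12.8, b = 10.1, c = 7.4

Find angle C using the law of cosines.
cos(C) = (a² + b² - c²)/(2ab)
cos(C) = (12.8² + 10.1² - 7.4²)/(2·12.8·10.1) = 211.09/258.56 = 0.816406
C = arccos(0.816406) = 35.27°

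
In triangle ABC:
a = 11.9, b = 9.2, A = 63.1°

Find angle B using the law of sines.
sin(B)/b = sin(A)/a
sin(B) = b·sin(A)/a = 9.2·sin(63.1°)/11.9 = 0.689457
B = arcsin(0.689457) = 43.59°  (b ≤ a, so B ≤ A and the acute solution is unique)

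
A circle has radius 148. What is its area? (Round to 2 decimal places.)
Area = pi * r²
Area = pi * 148²
Area = pi * 21904
Area = 68813.45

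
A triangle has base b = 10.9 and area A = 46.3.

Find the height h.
A = ½bh  →  h = 2A/b
h = 2·46.3/10.9 = 8.495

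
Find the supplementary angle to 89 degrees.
Supplementary angles sum to 180 degrees.
Other angle = 180 - 89
Other angle = 91 degrees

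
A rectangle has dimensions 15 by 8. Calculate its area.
Area = length * width
Area = 15 * 8
Area = 120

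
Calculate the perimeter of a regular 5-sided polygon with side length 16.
Perimeter = number of sides * side length
Perimeter = 5 * 16
Perimeter = 80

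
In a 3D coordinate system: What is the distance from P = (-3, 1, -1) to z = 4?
d = |0(-3) + 0(1) + 1(-1) - (4)| / √(0² + 0² + 1²) = 5/√1 = 5.0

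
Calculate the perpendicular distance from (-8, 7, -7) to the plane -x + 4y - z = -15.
d = |(-1)(-8) + 4(7) + (-1)(-7) - (-15)| / √((-1)² + 4² + (-1)²) = 58/√18 = 13.67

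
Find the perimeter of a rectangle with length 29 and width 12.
Perimeter = 2 * (length + width)
Perimeter = 2 * (29 + 12)
Perimeter = 2 * 41
Perimeter = 82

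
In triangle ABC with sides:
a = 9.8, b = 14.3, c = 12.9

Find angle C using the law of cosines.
cos(C) = (a² + b² - c²)/(2ab)
cos(C) = (9.8² + 14.3² - 12.9²)/(2·9.8·14.3) = 134.12/280.28 = 0.478521
C = arccos(0.478521) = 61.41°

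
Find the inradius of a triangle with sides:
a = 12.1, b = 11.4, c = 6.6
s = (a+b+c)/2 = (12.1+11.4+6.6)/2 = 15.05
Area = √(s(s-a)(s-b)(s-c)) = √(15.05·2.95·3.65·8.45) = 37.0045
r = Area/s = 37.0045/15.05 = 2.459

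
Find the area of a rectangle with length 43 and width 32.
Area = length * width
Area = 43 * 32
Area = 1376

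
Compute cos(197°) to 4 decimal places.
cos(197 degrees) = -0.9563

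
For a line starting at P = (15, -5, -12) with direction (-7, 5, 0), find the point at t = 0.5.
P(0.5) = (15 + (-7)(0.5), -5 + 5(0.5), -12 + 0(0.5)) = (11.5, -2.5, -12)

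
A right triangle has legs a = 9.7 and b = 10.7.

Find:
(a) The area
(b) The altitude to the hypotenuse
(a) Area = ½ab = ½·9.7·10.7 = 51.895
(b) Hypotenuse c = √(9.7² + 10.7²) = √208.58 = 14.4423
    Area = ½·c·h_c  →  h_c = 2·Area/c = 2·51.895/14.4423 = 7.187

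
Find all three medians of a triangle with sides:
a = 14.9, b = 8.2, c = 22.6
Using m_x = ½√(2y² + 2z² - x²):
m_a = ½√(2·8.2² + 2·22.6² - 14.9²) = ½√933.99 = 15.28
m_b = ½√(2·14.9² + 2·22.6² - 8.2²) = ½√1398.3 = 18.7
m_c = ½√(2·14.9² + 2·8.2² - 22.6²) = ½√67.74 = 4.115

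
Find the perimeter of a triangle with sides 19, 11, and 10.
Perimeter = sum of all sides
Perimeter = 19 + 11 + 10
Perimeter = 40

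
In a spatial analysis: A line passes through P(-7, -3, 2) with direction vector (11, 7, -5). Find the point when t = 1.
P(1) = (-7 + 11(1), -3 + 7(1), 2 + (-5)(1)) = (4, 4, -3)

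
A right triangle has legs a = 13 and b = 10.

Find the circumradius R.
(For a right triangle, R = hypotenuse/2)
Hypotenuse c = √(13² + 10²) = √269 = 16.4012
R = c/2 = 8.201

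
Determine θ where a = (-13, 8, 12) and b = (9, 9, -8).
a·b = -141, |a|² = 377, |b|² = 226
cos θ = -141/√85202 ≈ -0.4831
θ ≈ 118.9°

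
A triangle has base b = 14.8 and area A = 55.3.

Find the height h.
A = ½bh  →  h = 2A/b
h = 2·55.3/14.8 = 7.473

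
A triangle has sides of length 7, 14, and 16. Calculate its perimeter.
Perimeter = sum of all sides
Perimeter = 7 + 14 + 16
Perimeter = 37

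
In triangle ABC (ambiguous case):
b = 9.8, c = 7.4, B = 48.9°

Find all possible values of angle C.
sin(C)/c = sin(B)/b  →  sin(C) = c·sin(B)/b = 7.4·sin(48.9°)/9.8 = 0.569017
C₁ = arcsin(0.569017) = 34.68°,  C₂ = 180° - C₁ = 145.32°
Check C₂: A = 180° - 48.9° - 145.32° = -14.22° ≤ 0, rejected
C = 34.68° (one solution)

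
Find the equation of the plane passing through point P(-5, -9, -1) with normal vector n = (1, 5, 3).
d = n·P = (1)(-5) + (5)(-9) + (3)(-1) = -53
Plane: x + 5y + 3z = -53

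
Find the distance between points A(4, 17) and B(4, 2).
Using the distance formula: d = sqrt((x₂-x₁)² + (y₂-y₁)²)
dx = 4 - 4 = 0
dy = 2 - 17 = -15
d = sqrt(0² + (-15)²) = sqrt(0 + 225) = sqrt(225) = 15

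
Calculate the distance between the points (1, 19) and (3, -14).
Using the distance formula: d = sqrt((x₂-x₁)² + (y₂-y₁)²)
dx = 3 - 1 = 2
dy = (-14) - 19 = -33
d = sqrt(2² + (-33)²) = sqrt(4 + 1089) = sqrt(1093) = 33.06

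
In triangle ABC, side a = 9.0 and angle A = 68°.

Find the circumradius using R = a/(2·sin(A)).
R = a/(2·sin(A)) = 9.0/(2·sin(68°))
R = 9.0/(2·0.927184) = 9.0/1.854368 = 4.853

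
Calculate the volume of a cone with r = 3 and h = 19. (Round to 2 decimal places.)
Volume = (1/3) * pi * r² * h
Volume = (1/3) * pi * 3² * 19
Volume = (1/3) * pi * 9 * 19
Volume = (1/3) * pi * 171
Volume = 179.07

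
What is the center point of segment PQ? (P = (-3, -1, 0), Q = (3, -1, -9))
Midpoint = ((-3+3)/2, (-1-1)/2, (0-9)/2) = (0, -1, -4.5)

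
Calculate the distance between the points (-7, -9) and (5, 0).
Using the distance formula: d = sqrt((x₂-x₁)² + (y₂-y₁)²)
dx = 5 - (-7) = 12
dy = 0 - (-9) = 9
d = sqrt(12² + 9²) = sqrt(144 + 81) = sqrt(225) = 15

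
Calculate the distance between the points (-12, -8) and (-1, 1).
Using the distance formula: d = sqrt((x₂-x₁)² + (y₂-y₁)²)
dx = (-1) - (-12) = 11
dy = 1 - (-8) = 9
d = sqrt(11² + 9²) = sqrt(121 + 81) = sqrt(202) = 14.21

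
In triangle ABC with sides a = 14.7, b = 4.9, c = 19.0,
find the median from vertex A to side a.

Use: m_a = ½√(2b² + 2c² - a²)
m_a = ½√(2·4.9² + 2·19.0² - 14.7²)
m_a = ½√(48.02 + 722 - 216.09) = ½√553.93 = 11.77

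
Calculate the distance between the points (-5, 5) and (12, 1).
Using the distance formula: d = sqrt((x₂-x₁)² + (y₂-y₁)²)
dx = 12 - (-5) = 17
dy = 1 - 5 = -4
d = sqrt(17² + (-4)²) = sqrt(289 + 16) = sqrt(305) = 17.46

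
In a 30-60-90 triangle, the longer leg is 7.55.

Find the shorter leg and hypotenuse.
In a 30-60-90 triangle, sides are in ratio 1 : √3 : 2.
Long leg = short leg·√3  →  short leg = 7.55/√3 = 4.359
Hypotenuse = 2·(short leg) = 2·7.55/√3 = 8.718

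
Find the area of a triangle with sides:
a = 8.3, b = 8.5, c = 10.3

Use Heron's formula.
s = (a+b+c)/2 = (8.3+8.5+10.3)/2 = 13.55
A = √(s(s-a)(s-b)(s-c)) = √(13.55·5.25·5.05·3.25)
A = √1167.54 = 34.17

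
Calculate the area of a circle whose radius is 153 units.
Area = pi * r²
Area = pi * 153²
Area = pi * 23409
Area = 73541.54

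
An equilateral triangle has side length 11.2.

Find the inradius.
For an equilateral triangle, r = s/(2√3) where s is the side.
r = 11.2/(2√3) = 11.2/3.464102 = 3.233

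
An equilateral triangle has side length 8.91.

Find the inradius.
For an equilateral triangle, r = s/(2√3) where s is the side.
r = 8.91/(2√3) = 8.91/3.464102 = 2.572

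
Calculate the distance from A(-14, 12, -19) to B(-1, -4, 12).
d = √[(13)² + (-16)² + (31)²] = √1386 = 37.23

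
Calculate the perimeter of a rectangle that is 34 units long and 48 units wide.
Perimeter = 2 * (length + width)
Perimeter = 2 * (34 + 48)
Perimeter = 2 * 82
Perimeter = 164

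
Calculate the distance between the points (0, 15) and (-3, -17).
Using the distance formula: d = sqrt((x₂-x₁)² + (y₂-y₁)²)
dx = (-3) - 0 = -3
dy = (-17) - 15 = -32
d = sqrt((-3)² + (-32)²) = sqrt(9 + 1024) = sqrt(1033) = 32.14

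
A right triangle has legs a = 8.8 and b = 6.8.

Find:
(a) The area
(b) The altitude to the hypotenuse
(a) Area = ½ab = ½·8.8·6.8 = 29.92
(b) Hypotenuse c = √(8.8² + 6.8²) = √123.68 = 11.1212
    Area = ½·c·h_c  →  h_c = 2·Area/c = 2·29.92/11.1212 = 5.381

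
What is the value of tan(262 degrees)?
tan(262 degrees) = 7.1154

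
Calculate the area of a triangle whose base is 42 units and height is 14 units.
Area = (1/2) * base * height
Area = (1/2) * 42 * 14
Area = 294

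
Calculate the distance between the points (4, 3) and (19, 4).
Using the distance formula: d = sqrt((x₂-x₁)² + (y₂-y₁)²)
dx = 19 - 4 = 15
dy = 4 - 3 = 1
d = sqrt(15² + 1²) = sqrt(225 + 1) = sqrt(226) = 15.03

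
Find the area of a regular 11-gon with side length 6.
For a regular 11-gon with side length s = 6:
Apothem a = s / (2*tan(pi/11)) = 6 / (2*tan(pi/11)) ≈ 10.2171
Perimeter P = 11 * 6 = 66
Area = (1/2) * P * a = (1/2) * 66 * 10.2171 = 337.16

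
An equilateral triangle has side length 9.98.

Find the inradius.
For an equilateral triangle, r = s/(2√3) where s is the side.
r = 9.98/(2√3) = 9.98/3.464102 = 2.881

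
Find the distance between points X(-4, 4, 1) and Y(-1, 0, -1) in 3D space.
d = √[(3)² + (-4)² + (-2)²] = √29 = 5.385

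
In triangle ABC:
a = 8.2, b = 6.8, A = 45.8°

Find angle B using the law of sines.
sin(B)/b = sin(A)/a
sin(B) = b·sin(A)/a = 6.8·sin(45.8°)/8.2 = 0.594511
B = arcsin(0.594511) = 36.48°  (b ≤ a, so B ≤ A and the acute solution is unique)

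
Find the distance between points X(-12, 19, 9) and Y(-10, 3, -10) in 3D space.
d = √[(2)² + (-16)² + (-19)²] = √621 = 24.92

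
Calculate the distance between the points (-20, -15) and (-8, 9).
Using the distance formula: d = sqrt((x₂-x₁)² + (y₂-y₁)²)
dx = (-8) - (-20) = 12
dy = 9 - (-15) = 24
d = sqrt(12² + 24²) = sqrt(144 + 576) = sqrt(720) = 26.83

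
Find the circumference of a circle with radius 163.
Circumference = 2 * pi * r
Circumference = 2 * pi * 163
Circumference = 1024.16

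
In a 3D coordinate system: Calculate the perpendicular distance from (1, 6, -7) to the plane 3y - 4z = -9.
d = |0(1) + 3(6) + (-4)(-7) - (-9)| / √(0² + 3² + (-4)²) = 55/√25 = 11.0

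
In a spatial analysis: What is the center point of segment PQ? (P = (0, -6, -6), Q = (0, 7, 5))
Midpoint = ((0+0)/2, (-6+7)/2, (-6+5)/2) = (0, 0.5, -0.5)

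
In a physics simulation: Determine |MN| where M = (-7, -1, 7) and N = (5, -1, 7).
d = √[(12)² + (0)² + (0)²] = √144 = 12.0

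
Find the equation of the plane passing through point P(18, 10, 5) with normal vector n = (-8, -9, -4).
d = n·P = (-8)(18) + (-9)(10) + (-4)(5) = -254
Plane: -8x - 9y - 4z = -254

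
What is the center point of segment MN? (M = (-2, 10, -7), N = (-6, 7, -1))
Midpoint = ((-2-6)/2, (10+7)/2, (-7-1)/2) = (-4, 8.5, -4)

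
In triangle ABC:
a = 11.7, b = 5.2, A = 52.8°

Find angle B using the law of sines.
sin(B)/b = sin(A)/a
sin(B) = b·sin(A)/a = 5.2·sin(52.8°)/11.7 = 0.354013
B = arcsin(0.354013) = 20.73°  (b ≤ a, so B ≤ A and the acute solution is unique)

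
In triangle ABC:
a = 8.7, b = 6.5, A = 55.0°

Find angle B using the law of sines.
sin(B)/b = sin(A)/a
sin(B) = b·sin(A)/a = 6.5·sin(55.0°)/8.7 = 0.612010
B = arcsin(0.612010) = 37.73°  (b ≤ a, so B ≤ A and the acute solution is unique)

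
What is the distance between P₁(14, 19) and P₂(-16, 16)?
Using the distance formula: d = sqrt((x₂-x₁)² + (y₂-y₁)²)
dx = (-16) - 14 = -30
dy = 16 - 19 = -3
d = sqrt((-30)² + (-3)²) = sqrt(900 + 9) = sqrt(909) = 30.15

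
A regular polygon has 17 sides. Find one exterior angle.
Exterior angle of a regular n-gon = 360/n
Exterior angle = 360/17
Exterior angle = 21.18 degrees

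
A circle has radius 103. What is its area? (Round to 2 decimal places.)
Area = pi * r²
Area = pi * 103²
Area = pi * 10609
Area = 33329.16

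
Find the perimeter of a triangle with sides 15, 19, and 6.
Perimeter = sum of all sides
Perimeter = 15 + 19 + 6
Perimeter = 40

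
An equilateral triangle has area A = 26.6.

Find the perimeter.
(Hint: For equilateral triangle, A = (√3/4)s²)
A = (√3/4)s²  →  s² = 4A/√3 = 4·26.6/√3 = 61.4301
s = 7.83773
Perimeter = 3s = 23.51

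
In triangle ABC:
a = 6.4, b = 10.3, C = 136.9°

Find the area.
Using A = ½ab·sin(C):
A = ½·6.4·10.3·sin(136.9°) = ½·65.92·0.683274 = 22.52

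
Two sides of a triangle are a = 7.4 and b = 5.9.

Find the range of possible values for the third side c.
By the triangle inequality: |a - b| < c < a + b
|7.4 - 5.9| < c < 7.4 + 5.9
1.5 < c < 13.3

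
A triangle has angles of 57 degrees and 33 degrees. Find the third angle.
Sum of angles in a triangle = 180 degrees
Third angle = 180 - 57 - 33
Third angle = 90 degrees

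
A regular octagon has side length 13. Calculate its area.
For a regular 8-gon with side length s = 13:
Apothem a = s / (2*tan(pi/8)) = 13 / (2*tan(pi/8)) ≈ 15.6924
Perimeter P = 8 * 13 = 104
Area = (1/2) * P * a = (1/2) * 104 * 15.6924 = 816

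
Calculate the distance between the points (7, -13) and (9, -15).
Using the distance formula: d = sqrt((x₂-x₁)² + (y₂-y₁)²)
dx = 9 - 7 = 2
dy = (-15) - (-13) = -2
d = sqrt(2² + (-2)²) = sqrt(4 + 4) = sqrt(8) = 2.83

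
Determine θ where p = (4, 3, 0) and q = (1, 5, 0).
p·q = 19, |p|² = 25, |q|² = 26
cos θ = 19/√650 ≈ 0.7452
θ ≈ 41.82°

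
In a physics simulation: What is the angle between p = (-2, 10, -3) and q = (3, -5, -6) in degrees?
p·q = -38, |p|² = 113, |q|² = 70
cos θ = -38/√7910 ≈ -0.4273
θ ≈ 115.3°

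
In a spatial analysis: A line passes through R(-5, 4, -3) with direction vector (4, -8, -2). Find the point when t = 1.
P(1) = (-5 + 4(1), 4 + (-8)(1), -3 + (-2)(1)) = (-1, -4, -5)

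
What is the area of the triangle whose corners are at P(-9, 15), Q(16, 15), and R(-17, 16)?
Using the coordinate formula: Area = (1/2)|x₁(y₂-y₃) + x₂(y₃-y₁) + x₃(y₁-y₂)|
Area = (1/2)|(-9)(15-16) + 16(16-15) + (-17)(15-15)|
Area = (1/2)|(-9)*(-1) + 16*1 + (-17)*0|
Area = (1/2)|9 + 16 + 0|
Area = (1/2)*25 = 12.50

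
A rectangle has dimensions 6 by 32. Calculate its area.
Area = length * width
Area = 6 * 32
Area = 192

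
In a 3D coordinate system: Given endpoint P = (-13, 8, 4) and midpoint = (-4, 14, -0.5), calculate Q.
Q = (2×(-4) - (-13), 2×14 - 8, 2×(-0.5) - 4) = (5, 20, -5)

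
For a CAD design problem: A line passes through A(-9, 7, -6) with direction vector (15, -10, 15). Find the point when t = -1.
P(-1) = (-9 + 15(-1), 7 + (-10)(-1), -6 + 15(-1)) = (-24, 17, -21)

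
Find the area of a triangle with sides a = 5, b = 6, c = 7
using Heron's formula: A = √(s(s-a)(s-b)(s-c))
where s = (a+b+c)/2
s = (5+6+7)/2 = 9
A = √(9·4·3·2) = √216 = 14.7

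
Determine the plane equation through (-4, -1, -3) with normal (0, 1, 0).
d = n·P = (0)(-4) + (1)(-1) + (0)(-3) = -1
Plane: y = -1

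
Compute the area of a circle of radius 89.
Area = pi * r²
Area = pi * 89²
Area = pi * 7921
Area = 24884.56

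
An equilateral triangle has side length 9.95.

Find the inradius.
For an equilateral triangle, r = s/(2√3) where s is the side.
r = 9.95/(2√3) = 9.95/3.464102 = 2.872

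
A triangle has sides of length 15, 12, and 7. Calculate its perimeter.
Perimeter = sum of all sides
Perimeter = 15 + 12 + 7
Perimeter = 34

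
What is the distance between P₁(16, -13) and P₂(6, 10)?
Using the distance formula: d = sqrt((x₂-x₁)² + (y₂-y₁)²)
dx = 6 - 16 = -10
dy = 10 - (-13) = 23
d = sqrt((-10)² + 23²) = sqrt(100 + 529) = sqrt(629) = 25.08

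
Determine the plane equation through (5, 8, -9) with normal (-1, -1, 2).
d = n·P = (-1)(5) + (-1)(8) + (2)(-9) = -31
Plane: -x - y + 2z = -31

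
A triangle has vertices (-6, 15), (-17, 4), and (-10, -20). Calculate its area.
Using the coordinate formula: Area = (1/2)|x₁(y₂-y₃) + x₂(y₃-y₁) + x₃(y₁-y₂)|
Area = (1/2)|(-6)(4-(-20)) + (-17)((-20)-15) + (-10)(15-4)|
Area = (1/2)|(-6)*24 + (-17)*(-35) + (-10)*11|
Area = (1/2)|(-144) + 595 + (-110)|
Area = (1/2)*341 = 170.50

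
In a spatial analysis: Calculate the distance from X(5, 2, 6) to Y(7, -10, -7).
d = √[(2)² + (-12)² + (-13)²] = √317 = 17.8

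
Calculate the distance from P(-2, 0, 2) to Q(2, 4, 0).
d = √[(4)² + (4)² + (-2)²] = √36 = 6.0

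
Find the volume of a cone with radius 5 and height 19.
Volume = (1/3) * pi * r² * h
Volume = (1/3) * pi * 5² * 19
Volume = (1/3) * pi * 25 * 19
Volume = (1/3) * pi * 475
Volume = 497.42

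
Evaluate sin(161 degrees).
sin(161 degrees) = 0.3256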